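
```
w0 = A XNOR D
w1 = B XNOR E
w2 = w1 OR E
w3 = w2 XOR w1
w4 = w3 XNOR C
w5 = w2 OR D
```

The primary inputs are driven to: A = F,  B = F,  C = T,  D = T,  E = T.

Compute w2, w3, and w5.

w2 = T; w3 = T; w5 = T

w1 = B XNOR E = F XNOR T = F
w2 = w1 OR E = F OR T = T
w3 = w2 XOR w1 = T XOR F = T
w5 = w2 OR D = T OR T = T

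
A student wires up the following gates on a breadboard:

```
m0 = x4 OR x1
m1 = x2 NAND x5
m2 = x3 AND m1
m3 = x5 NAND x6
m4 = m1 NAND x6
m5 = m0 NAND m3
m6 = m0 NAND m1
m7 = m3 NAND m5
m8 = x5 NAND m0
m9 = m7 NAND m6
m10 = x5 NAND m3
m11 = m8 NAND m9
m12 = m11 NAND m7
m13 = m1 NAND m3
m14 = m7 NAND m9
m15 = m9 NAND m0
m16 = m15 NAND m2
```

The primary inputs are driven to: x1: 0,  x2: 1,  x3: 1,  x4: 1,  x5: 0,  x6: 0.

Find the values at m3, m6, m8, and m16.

m0 = x4 OR x1 = 1 OR 0 = 1
m1 = x2 NAND x5 = 1 NAND 0 = 1
m2 = x3 AND m1 = 1 AND 1 = 1
m3 = x5 NAND x6 = 0 NAND 0 = 1
m5 = m0 NAND m3 = 1 NAND 1 = 0
m6 = m0 NAND m1 = 1 NAND 1 = 0
m7 = m3 NAND m5 = 1 NAND 0 = 1
m8 = x5 NAND m0 = 0 NAND 1 = 1
m9 = m7 NAND m6 = 1 NAND 0 = 1
m15 = m9 NAND m0 = 1 NAND 1 = 0
m16 = m15 NAND m2 = 0 NAND 1 = 1

m3 = 1; m6 = 0; m8 = 1; m16 = 1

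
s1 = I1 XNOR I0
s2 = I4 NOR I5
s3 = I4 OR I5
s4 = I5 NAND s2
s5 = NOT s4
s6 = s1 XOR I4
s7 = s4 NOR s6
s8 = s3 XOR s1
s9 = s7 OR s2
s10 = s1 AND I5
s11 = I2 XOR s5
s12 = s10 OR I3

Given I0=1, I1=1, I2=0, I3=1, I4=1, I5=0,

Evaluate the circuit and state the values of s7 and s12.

s7 = 0  s12 = 1

s1 = I1 XNOR I0 = 1 XNOR 1 = 1
s2 = I4 NOR I5 = 1 NOR 0 = 0
s4 = I5 NAND s2 = 0 NAND 0 = 1
s6 = s1 XOR I4 = 1 XOR 1 = 0
s7 = s4 NOR s6 = 1 NOR 0 = 0
s10 = s1 AND I5 = 1 AND 0 = 0
s12 = s10 OR I3 = 0 OR 1 = 1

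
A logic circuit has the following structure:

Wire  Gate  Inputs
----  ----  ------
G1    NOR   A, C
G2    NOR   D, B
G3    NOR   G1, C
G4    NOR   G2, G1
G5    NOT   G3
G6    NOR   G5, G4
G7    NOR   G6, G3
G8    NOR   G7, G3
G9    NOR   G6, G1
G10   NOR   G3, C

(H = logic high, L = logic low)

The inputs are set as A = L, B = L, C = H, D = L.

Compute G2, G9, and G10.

G2 = H  G9 = H  G10 = L

G1 = A NOR C = L NOR H = L
G2 = D NOR B = L NOR L = H
G3 = G1 NOR C = L NOR H = L
G4 = G2 NOR G1 = H NOR L = L
G5 = NOT G3 = NOT L = H
G6 = G5 NOR G4 = H NOR L = L
G9 = G6 NOR G1 = L NOR L = H
G10 = G3 NOR C = L NOR H = L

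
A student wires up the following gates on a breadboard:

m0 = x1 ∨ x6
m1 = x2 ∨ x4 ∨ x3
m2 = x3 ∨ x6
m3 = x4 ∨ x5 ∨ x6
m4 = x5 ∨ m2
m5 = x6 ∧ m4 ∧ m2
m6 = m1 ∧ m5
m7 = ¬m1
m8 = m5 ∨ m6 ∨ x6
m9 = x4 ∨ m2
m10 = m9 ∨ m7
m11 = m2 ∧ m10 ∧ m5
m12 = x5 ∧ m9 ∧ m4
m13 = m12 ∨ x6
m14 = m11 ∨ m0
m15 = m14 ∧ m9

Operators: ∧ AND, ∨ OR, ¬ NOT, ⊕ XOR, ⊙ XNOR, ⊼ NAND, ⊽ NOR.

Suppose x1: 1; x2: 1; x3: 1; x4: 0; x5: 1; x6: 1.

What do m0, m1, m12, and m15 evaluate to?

m0 = 1, m1 = 1, m12 = 1, m15 = 1

m0 = x1 OR x6 = 1 OR 1 = 1
m1 = x2 OR x4 OR x3 = 1 OR 0 OR 1 = 1
m2 = x3 OR x6 = 1 OR 1 = 1
m4 = x5 OR m2 = 1 OR 1 = 1
m5 = x6 AND m4 AND m2 = 1 AND 1 AND 1 = 1
m7 = NOT m1 = NOT 1 = 0
m9 = x4 OR m2 = 0 OR 1 = 1
m10 = m9 OR m7 = 1 OR 0 = 1
m11 = m2 AND m10 AND m5 = 1 AND 1 AND 1 = 1
m12 = x5 AND m9 AND m4 = 1 AND 1 AND 1 = 1
m14 = m11 OR m0 = 1 OR 1 = 1
m15 = m14 AND m9 = 1 AND 1 = 1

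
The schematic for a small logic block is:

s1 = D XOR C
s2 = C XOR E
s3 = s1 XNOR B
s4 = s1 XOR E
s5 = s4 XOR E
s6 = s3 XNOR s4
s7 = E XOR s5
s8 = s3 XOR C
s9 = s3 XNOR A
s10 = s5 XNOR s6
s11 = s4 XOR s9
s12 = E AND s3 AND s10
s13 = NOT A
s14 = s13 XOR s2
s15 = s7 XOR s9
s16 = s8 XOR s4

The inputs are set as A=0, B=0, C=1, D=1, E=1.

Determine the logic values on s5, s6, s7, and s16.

s5 = 0, s6 = 1, s7 = 1, s16 = 1

s1 = D XOR C = 1 XOR 1 = 0
s3 = s1 XNOR B = 0 XNOR 0 = 1
s4 = s1 XOR E = 0 XOR 1 = 1
s5 = s4 XOR E = 1 XOR 1 = 0
s6 = s3 XNOR s4 = 1 XNOR 1 = 1
s7 = E XOR s5 = 1 XOR 0 = 1
s8 = s3 XOR C = 1 XOR 1 = 0
s16 = s8 XOR s4 = 0 XOR 1 = 1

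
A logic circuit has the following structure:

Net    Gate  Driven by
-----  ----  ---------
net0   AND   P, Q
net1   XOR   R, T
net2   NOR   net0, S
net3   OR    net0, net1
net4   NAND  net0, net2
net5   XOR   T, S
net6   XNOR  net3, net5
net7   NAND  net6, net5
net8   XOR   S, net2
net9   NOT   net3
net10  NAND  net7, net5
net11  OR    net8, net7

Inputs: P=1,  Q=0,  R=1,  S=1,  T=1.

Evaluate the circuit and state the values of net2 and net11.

net2 = 0  net11 = 1

net0 = P AND Q = 1 AND 0 = 0
net1 = R XOR T = 1 XOR 1 = 0
net2 = net0 NOR S = 0 NOR 1 = 0
net3 = net0 OR net1 = 0 OR 0 = 0
net5 = T XOR S = 1 XOR 1 = 0
net6 = net3 XNOR net5 = 0 XNOR 0 = 1
net7 = net6 NAND net5 = 1 NAND 0 = 1
net8 = S XOR net2 = 1 XOR 0 = 1
net11 = net8 OR net7 = 1 OR 1 = 1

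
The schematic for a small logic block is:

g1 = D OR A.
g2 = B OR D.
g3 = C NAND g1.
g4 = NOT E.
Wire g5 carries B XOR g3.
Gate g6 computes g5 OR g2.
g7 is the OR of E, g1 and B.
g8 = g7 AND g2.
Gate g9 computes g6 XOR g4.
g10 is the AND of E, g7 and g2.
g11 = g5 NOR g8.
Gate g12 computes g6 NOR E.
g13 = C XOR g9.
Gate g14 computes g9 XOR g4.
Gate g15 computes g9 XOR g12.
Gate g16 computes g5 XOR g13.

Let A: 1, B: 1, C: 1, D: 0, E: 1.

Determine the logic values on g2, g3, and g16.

g2 = 1, g3 = 0, g16 = 1

g1 = D OR A = 0 OR 1 = 1
g2 = B OR D = 1 OR 0 = 1
g3 = C NAND g1 = 1 NAND 1 = 0
g4 = NOT E = NOT 1 = 0
g5 = B XOR g3 = 1 XOR 0 = 1
g6 = g5 OR g2 = 1 OR 1 = 1
g9 = g6 XOR g4 = 1 XOR 0 = 1
g13 = C XOR g9 = 1 XOR 1 = 0
g16 = g5 XOR g13 = 1 XOR 0 = 1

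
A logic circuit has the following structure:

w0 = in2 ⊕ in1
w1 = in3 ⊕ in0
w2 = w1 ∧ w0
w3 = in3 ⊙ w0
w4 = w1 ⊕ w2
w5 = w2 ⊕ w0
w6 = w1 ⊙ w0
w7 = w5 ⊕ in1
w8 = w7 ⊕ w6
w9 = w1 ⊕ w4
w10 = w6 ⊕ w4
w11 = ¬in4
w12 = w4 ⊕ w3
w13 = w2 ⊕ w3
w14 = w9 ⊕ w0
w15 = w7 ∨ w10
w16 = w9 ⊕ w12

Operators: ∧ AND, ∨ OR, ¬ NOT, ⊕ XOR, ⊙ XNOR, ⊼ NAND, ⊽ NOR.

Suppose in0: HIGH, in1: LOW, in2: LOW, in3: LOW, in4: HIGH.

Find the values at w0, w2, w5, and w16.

w0 = in2 XOR in1 = LOW XOR LOW = LOW
w1 = in3 XOR in0 = LOW XOR HIGH = HIGH
w2 = w1 AND w0 = HIGH AND LOW = LOW
w3 = in3 XNOR w0 = LOW XNOR LOW = HIGH
w4 = w1 XOR w2 = HIGH XOR LOW = HIGH
w5 = w2 XOR w0 = LOW XOR LOW = LOW
w9 = w1 XOR w4 = HIGH XOR HIGH = LOW
w12 = w4 XOR w3 = HIGH XOR HIGH = LOW
w16 = w9 XOR w12 = LOW XOR LOW = LOW

w0 = LOW, w2 = LOW, w5 = LOW, w16 = LOW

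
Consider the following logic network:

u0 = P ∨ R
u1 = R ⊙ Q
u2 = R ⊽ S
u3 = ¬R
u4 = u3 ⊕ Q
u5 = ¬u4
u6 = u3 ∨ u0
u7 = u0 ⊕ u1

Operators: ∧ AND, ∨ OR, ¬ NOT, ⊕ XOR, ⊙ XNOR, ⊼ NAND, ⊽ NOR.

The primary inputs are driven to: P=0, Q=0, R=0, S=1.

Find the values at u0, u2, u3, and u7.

u0 = 0  u2 = 0  u3 = 1  u7 = 1

u0 = P OR R = 0 OR 0 = 0
u1 = R XNOR Q = 0 XNOR 0 = 1
u2 = R NOR S = 0 NOR 1 = 0
u3 = NOT R = NOT 0 = 1
u7 = u0 XOR u1 = 0 XOR 1 = 1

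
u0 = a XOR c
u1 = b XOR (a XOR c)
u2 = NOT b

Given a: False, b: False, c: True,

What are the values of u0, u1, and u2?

u0 = True  u1 = True  u2 = True

u0 = False XOR True = True
u1 = False XOR (False XOR True) = True
u2 = NOT False = True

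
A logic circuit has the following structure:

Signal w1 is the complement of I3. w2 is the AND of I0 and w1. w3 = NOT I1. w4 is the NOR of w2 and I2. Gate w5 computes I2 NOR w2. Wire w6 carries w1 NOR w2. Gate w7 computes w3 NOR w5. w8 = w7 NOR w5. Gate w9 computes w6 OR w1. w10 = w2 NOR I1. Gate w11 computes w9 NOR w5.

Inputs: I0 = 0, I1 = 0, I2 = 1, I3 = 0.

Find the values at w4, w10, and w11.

w4 = 0  w10 = 1  w11 = 0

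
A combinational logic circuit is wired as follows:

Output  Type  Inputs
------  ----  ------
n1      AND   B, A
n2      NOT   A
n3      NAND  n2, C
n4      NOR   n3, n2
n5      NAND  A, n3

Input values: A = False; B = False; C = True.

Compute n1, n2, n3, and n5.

n1 = False; n2 = True; n3 = False; n5 = True

n1 = B AND A = False AND False = False
n2 = NOT A = NOT False = True
n3 = n2 NAND C = True NAND True = False
n5 = A NAND n3 = False NAND False = True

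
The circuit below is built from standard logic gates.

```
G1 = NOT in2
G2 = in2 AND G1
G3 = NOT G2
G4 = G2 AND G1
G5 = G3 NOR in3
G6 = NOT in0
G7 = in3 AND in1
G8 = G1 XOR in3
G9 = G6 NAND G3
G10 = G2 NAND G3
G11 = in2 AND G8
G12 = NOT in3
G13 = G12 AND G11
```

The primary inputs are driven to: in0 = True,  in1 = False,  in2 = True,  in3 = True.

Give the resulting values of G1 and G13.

G1 = False, G13 = False

G1 = NOT in2 = NOT True = False
G8 = G1 XOR in3 = False XOR True = True
G11 = in2 AND G8 = True AND True = True
G12 = NOT in3 = NOT True = False
G13 = G12 AND G11 = False AND True = False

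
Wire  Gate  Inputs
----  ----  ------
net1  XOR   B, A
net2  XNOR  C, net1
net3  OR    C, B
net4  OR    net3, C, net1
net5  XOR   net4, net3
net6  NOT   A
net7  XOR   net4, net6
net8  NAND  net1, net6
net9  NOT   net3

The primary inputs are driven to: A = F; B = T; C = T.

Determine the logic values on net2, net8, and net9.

net2 = T; net8 = F; net9 = F

net1 = B XOR A = T XOR F = T
net2 = C XNOR net1 = T XNOR T = T
net3 = C OR B = T OR T = T
net6 = NOT A = NOT F = T
net8 = net1 NAND net6 = T NAND T = F
net9 = NOT net3 = NOT T = F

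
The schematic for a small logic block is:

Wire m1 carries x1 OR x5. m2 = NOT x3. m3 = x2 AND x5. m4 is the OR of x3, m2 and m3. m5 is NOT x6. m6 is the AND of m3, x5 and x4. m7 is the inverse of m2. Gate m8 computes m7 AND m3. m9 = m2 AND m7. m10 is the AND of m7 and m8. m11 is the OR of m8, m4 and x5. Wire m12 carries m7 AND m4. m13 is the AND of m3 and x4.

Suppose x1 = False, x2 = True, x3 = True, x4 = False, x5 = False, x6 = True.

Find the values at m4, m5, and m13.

m4 = True; m5 = False; m13 = False

m2 = NOT x3 = NOT True = False
m3 = x2 AND x5 = True AND False = False
m4 = x3 OR m2 OR m3 = True OR False OR False = True
m5 = NOT x6 = NOT True = False
m13 = m3 AND x4 = False AND False = False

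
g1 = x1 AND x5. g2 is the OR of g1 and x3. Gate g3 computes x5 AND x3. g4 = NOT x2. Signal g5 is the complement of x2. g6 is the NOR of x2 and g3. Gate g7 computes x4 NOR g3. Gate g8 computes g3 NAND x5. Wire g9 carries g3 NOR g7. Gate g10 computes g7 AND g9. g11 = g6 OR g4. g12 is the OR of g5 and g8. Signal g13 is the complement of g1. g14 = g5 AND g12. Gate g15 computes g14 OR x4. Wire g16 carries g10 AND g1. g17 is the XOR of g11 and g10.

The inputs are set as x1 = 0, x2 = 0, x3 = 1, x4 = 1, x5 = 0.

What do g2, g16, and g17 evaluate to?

g2 = 1, g16 = 0, g17 = 1

g1 = x1 AND x5 = 0 AND 0 = 0
g2 = g1 OR x3 = 0 OR 1 = 1
g3 = x5 AND x3 = 0 AND 1 = 0
g4 = NOT x2 = NOT 0 = 1
g6 = x2 NOR g3 = 0 NOR 0 = 1
g7 = x4 NOR g3 = 1 NOR 0 = 0
g9 = g3 NOR g7 = 0 NOR 0 = 1
g10 = g7 AND g9 = 0 AND 1 = 0
g11 = g6 OR g4 = 1 OR 1 = 1
g16 = g10 AND g1 = 0 AND 0 = 0
g17 = g11 XOR g10 = 1 XOR 0 = 1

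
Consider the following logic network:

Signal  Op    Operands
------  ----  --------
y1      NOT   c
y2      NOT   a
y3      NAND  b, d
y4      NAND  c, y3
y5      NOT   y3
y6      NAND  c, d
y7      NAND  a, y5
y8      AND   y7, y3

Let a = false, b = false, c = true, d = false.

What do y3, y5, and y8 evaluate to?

y3 = true, y5 = false, y8 = true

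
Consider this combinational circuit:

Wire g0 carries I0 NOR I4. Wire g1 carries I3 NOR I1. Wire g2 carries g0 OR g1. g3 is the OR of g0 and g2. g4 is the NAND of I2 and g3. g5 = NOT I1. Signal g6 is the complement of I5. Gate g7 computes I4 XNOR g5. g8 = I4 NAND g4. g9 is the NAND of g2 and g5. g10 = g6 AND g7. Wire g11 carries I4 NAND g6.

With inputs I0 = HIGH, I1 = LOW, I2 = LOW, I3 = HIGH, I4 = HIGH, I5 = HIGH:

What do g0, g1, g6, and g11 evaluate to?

g0 = LOW, g1 = LOW, g6 = LOW, g11 = HIGH

g0 = I0 NOR I4 = HIGH NOR HIGH = LOW
g1 = I3 NOR I1 = HIGH NOR LOW = LOW
g6 = NOT I5 = NOT HIGH = LOW
g11 = I4 NAND g6 = HIGH NAND LOW = HIGH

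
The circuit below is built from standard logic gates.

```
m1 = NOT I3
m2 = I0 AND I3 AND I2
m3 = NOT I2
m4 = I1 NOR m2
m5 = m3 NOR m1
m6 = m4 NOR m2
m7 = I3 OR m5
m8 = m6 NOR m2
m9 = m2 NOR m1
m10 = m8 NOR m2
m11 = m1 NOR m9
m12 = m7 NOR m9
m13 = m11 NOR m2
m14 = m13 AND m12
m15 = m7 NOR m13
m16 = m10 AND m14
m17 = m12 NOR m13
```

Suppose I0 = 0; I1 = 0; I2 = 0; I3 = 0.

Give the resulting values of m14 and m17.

m1 = NOT I3 = NOT 0 = 1
m2 = I0 AND I3 AND I2 = 0 AND 0 AND 0 = 0
m3 = NOT I2 = NOT 0 = 1
m5 = m3 NOR m1 = 1 NOR 1 = 0
m7 = I3 OR m5 = 0 OR 0 = 0
m9 = m2 NOR m1 = 0 NOR 1 = 0
m11 = m1 NOR m9 = 1 NOR 0 = 0
m12 = m7 NOR m9 = 0 NOR 0 = 1
m13 = m11 NOR m2 = 0 NOR 0 = 1
m14 = m13 AND m12 = 1 AND 1 = 1
m17 = m12 NOR m13 = 1 NOR 1 = 0

m14 = 1, m17 = 0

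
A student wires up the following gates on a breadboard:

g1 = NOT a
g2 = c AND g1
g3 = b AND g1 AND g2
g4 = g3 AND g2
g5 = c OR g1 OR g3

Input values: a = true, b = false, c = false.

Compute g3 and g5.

g3 = false, g5 = false

g1 = NOT a = NOT true = false
g2 = c AND g1 = false AND false = false
g3 = b AND g1 AND g2 = false AND false AND false = false
g5 = c OR g1 OR g3 = false OR false OR false = false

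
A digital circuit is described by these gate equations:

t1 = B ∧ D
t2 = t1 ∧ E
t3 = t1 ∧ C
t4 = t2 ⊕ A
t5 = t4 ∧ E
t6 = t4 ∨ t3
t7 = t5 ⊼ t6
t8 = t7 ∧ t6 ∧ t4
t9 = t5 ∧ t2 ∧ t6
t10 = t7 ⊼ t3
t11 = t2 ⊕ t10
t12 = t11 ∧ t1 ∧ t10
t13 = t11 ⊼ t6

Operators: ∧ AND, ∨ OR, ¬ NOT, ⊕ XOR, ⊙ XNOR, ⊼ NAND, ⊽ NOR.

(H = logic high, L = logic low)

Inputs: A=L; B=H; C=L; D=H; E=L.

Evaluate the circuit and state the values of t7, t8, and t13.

t7 = H, t8 = L, t13 = H

t1 = B AND D = H AND H = H
t2 = t1 AND E = H AND L = L
t3 = t1 AND C = H AND L = L
t4 = t2 XOR A = L XOR L = L
t5 = t4 AND E = L AND L = L
t6 = t4 OR t3 = L OR L = L
t7 = t5 NAND t6 = L NAND L = H
t8 = t7 AND t6 AND t4 = H AND L AND L = L
t10 = t7 NAND t3 = H NAND L = H
t11 = t2 XOR t10 = L XOR H = H
t13 = t11 NAND t6 = H NAND L = H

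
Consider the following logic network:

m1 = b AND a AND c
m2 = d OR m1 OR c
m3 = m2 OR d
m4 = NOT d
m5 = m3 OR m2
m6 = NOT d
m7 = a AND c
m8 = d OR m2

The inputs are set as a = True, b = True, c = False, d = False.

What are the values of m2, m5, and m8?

m2 = False, m5 = False, m8 = False

m1 = b AND a AND c = True AND True AND False = False
m2 = d OR m1 OR c = False OR False OR False = False
m3 = m2 OR d = False OR False = False
m5 = m3 OR m2 = False OR False = False
m8 = d OR m2 = False OR False = False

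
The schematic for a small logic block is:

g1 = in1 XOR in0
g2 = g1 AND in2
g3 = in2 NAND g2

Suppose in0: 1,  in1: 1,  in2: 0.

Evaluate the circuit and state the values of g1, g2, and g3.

g1 = in1 XOR in0 = 1 XOR 1 = 0
g2 = g1 AND in2 = 0 AND 0 = 0
g3 = in2 NAND g2 = 0 NAND 0 = 1

g1 = 0, g2 = 0, g3 = 1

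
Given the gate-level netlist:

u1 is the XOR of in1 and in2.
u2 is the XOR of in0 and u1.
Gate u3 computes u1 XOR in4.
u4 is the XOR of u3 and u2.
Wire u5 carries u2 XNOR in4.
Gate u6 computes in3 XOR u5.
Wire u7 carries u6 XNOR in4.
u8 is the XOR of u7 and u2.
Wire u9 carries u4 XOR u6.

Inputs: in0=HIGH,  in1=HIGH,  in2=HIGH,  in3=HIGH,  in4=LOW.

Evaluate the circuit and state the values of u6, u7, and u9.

u1 = in1 XOR in2 = HIGH XOR HIGH = LOW
u2 = in0 XOR u1 = HIGH XOR LOW = HIGH
u3 = u1 XOR in4 = LOW XOR LOW = LOW
u4 = u3 XOR u2 = LOW XOR HIGH = HIGH
u5 = u2 XNOR in4 = HIGH XNOR LOW = LOW
u6 = in3 XOR u5 = HIGH XOR LOW = HIGH
u7 = u6 XNOR in4 = HIGH XNOR LOW = LOW
u9 = u4 XOR u6 = HIGH XOR HIGH = LOW

u6 = HIGH, u7 = LOW, u9 = LOW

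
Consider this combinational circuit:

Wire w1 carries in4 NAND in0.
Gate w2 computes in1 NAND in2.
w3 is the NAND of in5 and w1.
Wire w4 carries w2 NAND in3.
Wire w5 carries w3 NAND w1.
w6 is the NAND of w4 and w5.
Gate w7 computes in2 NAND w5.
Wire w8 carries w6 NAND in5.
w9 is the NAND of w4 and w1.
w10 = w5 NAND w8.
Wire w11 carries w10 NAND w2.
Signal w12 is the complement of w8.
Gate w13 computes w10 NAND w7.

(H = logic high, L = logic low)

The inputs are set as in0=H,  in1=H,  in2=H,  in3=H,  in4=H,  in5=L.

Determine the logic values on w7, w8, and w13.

w1 = in4 NAND in0 = H NAND H = L
w2 = in1 NAND in2 = H NAND H = L
w3 = in5 NAND w1 = L NAND L = H
w4 = w2 NAND in3 = L NAND H = H
w5 = w3 NAND w1 = H NAND L = H
w6 = w4 NAND w5 = H NAND H = L
w7 = in2 NAND w5 = H NAND H = L
w8 = w6 NAND in5 = L NAND L = H
w10 = w5 NAND w8 = H NAND H = L
w13 = w10 NAND w7 = L NAND L = H

w7 = L; w8 = H; w13 = H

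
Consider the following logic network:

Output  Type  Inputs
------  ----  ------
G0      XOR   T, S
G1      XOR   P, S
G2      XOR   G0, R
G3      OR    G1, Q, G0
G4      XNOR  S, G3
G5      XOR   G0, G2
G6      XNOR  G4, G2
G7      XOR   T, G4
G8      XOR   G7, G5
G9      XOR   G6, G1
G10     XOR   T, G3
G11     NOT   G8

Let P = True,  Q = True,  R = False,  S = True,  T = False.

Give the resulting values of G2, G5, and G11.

G0 = T XOR S = False XOR True = True
G1 = P XOR S = True XOR True = False
G2 = G0 XOR R = True XOR False = True
G3 = G1 OR Q OR G0 = False OR True OR True = True
G4 = S XNOR G3 = True XNOR True = True
G5 = G0 XOR G2 = True XOR True = False
G7 = T XOR G4 = False XOR True = True
G8 = G7 XOR G5 = True XOR False = True
G11 = NOT G8 = NOT True = False

G2 = True  G5 = False  G11 = False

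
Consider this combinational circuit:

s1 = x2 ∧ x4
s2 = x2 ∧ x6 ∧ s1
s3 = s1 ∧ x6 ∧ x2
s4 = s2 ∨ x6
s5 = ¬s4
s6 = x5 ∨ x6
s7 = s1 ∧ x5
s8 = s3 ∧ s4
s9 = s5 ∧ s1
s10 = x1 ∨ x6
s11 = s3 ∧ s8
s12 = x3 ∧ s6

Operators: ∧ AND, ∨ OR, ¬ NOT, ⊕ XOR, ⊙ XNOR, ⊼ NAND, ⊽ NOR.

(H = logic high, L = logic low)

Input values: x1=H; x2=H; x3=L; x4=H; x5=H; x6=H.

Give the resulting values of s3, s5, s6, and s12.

s3 = H, s5 = L, s6 = H, s12 = L

s1 = x2 AND x4 = H AND H = H
s2 = x2 AND x6 AND s1 = H AND H AND H = H
s3 = s1 AND x6 AND x2 = H AND H AND H = H
s4 = s2 OR x6 = H OR H = H
s5 = NOT s4 = NOT H = L
s6 = x5 OR x6 = H OR H = H
s12 = x3 AND s6 = L AND H = L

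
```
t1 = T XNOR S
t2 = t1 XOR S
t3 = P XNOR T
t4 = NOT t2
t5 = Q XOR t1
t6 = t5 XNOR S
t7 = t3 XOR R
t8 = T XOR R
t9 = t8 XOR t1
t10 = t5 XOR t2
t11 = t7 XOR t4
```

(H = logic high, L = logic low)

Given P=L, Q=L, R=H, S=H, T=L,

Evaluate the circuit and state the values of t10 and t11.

t10 = H, t11 = L

t1 = T XNOR S = L XNOR H = L
t2 = t1 XOR S = L XOR H = H
t3 = P XNOR T = L XNOR L = H
t4 = NOT t2 = NOT H = L
t5 = Q XOR t1 = L XOR L = L
t7 = t3 XOR R = H XOR H = L
t10 = t5 XOR t2 = L XOR H = H
t11 = t7 XOR t4 = L XOR L = L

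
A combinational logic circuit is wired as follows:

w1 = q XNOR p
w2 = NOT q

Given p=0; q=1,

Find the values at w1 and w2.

w1 = 0; w2 = 0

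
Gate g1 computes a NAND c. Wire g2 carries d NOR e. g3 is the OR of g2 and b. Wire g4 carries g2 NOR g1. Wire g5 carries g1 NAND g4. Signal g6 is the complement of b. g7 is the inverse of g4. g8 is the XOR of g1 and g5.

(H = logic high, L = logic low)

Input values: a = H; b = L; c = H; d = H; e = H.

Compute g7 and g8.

g1 = a NAND c = H NAND H = L
g2 = d NOR e = H NOR H = L
g4 = g2 NOR g1 = L NOR L = H
g5 = g1 NAND g4 = L NAND H = H
g7 = NOT g4 = NOT H = L
g8 = g1 XOR g5 = L XOR H = H

g7 = L, g8 = H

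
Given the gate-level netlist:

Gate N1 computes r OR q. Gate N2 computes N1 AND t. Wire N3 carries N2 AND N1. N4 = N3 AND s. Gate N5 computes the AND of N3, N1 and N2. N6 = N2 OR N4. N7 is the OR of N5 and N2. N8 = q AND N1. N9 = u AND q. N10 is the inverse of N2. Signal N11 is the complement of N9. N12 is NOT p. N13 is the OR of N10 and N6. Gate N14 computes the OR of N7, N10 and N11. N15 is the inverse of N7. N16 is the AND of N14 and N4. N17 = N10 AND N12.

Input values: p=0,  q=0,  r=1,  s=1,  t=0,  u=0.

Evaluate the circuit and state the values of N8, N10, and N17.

N8 = 0, N10 = 1, N17 = 1

N1 = r OR q = 1 OR 0 = 1
N2 = N1 AND t = 1 AND 0 = 0
N8 = q AND N1 = 0 AND 1 = 0
N10 = NOT N2 = NOT 0 = 1
N12 = NOT p = NOT 0 = 1
N17 = N10 AND N12 = 1 AND 1 = 1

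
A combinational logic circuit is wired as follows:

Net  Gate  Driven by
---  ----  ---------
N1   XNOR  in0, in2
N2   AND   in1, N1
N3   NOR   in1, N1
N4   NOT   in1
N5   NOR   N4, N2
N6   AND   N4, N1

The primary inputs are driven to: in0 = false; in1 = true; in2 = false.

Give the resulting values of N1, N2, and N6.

N1 = in0 XNOR in2 = false XNOR false = true
N2 = in1 AND N1 = true AND true = true
N4 = NOT in1 = NOT true = false
N6 = N4 AND N1 = false AND true = false

N1 = true, N2 = true, N6 = false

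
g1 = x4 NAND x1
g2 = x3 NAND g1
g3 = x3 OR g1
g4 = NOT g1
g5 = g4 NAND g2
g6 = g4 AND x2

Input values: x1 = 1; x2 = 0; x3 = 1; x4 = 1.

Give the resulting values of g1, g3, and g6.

g1 = x4 NAND x1 = 1 NAND 1 = 0
g3 = x3 OR g1 = 1 OR 0 = 1
g4 = NOT g1 = NOT 0 = 1
g6 = g4 AND x2 = 1 AND 0 = 0

g1 = 0, g3 = 1, g6 = 0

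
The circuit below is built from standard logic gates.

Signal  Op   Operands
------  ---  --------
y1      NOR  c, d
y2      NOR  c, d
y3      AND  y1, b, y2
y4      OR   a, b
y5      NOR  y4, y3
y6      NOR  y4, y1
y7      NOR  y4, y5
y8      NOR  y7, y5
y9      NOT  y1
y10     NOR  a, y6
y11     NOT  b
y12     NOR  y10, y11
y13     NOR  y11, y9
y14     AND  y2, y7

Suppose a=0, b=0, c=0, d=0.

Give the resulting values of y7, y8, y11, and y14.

y7 = 0, y8 = 0, y11 = 1, y14 = 0

y1 = c NOR d = 0 NOR 0 = 1
y2 = c NOR d = 0 NOR 0 = 1
y3 = y1 AND b AND y2 = 1 AND 0 AND 1 = 0
y4 = a OR b = 0 OR 0 = 0
y5 = y4 NOR y3 = 0 NOR 0 = 1
y7 = y4 NOR y5 = 0 NOR 1 = 0
y8 = y7 NOR y5 = 0 NOR 1 = 0
y11 = NOT b = NOT 0 = 1
y14 = y2 AND y7 = 1 AND 0 = 0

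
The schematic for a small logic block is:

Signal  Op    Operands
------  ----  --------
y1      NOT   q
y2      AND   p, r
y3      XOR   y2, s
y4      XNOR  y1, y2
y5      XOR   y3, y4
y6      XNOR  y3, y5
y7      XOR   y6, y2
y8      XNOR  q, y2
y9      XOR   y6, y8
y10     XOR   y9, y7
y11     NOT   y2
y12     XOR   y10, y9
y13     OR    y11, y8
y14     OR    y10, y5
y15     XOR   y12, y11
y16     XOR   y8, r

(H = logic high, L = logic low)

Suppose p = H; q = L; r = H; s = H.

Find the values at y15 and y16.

y15 = H, y16 = H

y1 = NOT q = NOT L = H
y2 = p AND r = H AND H = H
y3 = y2 XOR s = H XOR H = L
y4 = y1 XNOR y2 = H XNOR H = H
y5 = y3 XOR y4 = L XOR H = H
y6 = y3 XNOR y5 = L XNOR H = L
y7 = y6 XOR y2 = L XOR H = H
y8 = q XNOR y2 = L XNOR H = L
y9 = y6 XOR y8 = L XOR L = L
y10 = y9 XOR y7 = L XOR H = H
y11 = NOT y2 = NOT H = L
y12 = y10 XOR y9 = H XOR L = H
y15 = y12 XOR y11 = H XOR L = H
y16 = y8 XOR r = L XOR H = H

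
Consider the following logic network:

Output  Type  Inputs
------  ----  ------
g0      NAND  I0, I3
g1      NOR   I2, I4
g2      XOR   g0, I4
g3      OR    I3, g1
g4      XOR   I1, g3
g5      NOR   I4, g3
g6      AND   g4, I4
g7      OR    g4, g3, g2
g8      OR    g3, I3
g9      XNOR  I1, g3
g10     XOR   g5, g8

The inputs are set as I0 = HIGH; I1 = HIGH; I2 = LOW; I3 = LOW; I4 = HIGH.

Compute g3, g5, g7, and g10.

g0 = I0 NAND I3 = HIGH NAND LOW = HIGH
g1 = I2 NOR I4 = LOW NOR HIGH = LOW
g2 = g0 XOR I4 = HIGH XOR HIGH = LOW
g3 = I3 OR g1 = LOW OR LOW = LOW
g4 = I1 XOR g3 = HIGH XOR LOW = HIGH
g5 = I4 NOR g3 = HIGH NOR LOW = LOW
g7 = g4 OR g3 OR g2 = HIGH OR LOW OR LOW = HIGH
g8 = g3 OR I3 = LOW OR LOW = LOW
g10 = g5 XOR g8 = LOW XOR LOW = LOW

g3 = LOW, g5 = LOW, g7 = HIGH, g10 = LOW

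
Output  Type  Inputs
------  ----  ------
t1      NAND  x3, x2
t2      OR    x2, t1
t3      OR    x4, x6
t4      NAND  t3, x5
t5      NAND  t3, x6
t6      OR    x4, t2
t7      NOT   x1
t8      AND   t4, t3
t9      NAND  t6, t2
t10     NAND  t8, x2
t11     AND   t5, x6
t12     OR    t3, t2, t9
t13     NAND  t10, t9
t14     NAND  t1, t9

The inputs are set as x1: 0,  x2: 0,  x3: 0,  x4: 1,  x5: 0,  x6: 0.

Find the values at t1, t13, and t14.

t1 = 1  t13 = 1  t14 = 1

t1 = x3 NAND x2 = 0 NAND 0 = 1
t2 = x2 OR t1 = 0 OR 1 = 1
t3 = x4 OR x6 = 1 OR 0 = 1
t4 = t3 NAND x5 = 1 NAND 0 = 1
t6 = x4 OR t2 = 1 OR 1 = 1
t8 = t4 AND t3 = 1 AND 1 = 1
t9 = t6 NAND t2 = 1 NAND 1 = 0
t10 = t8 NAND x2 = 1 NAND 0 = 1
t13 = t10 NAND t9 = 1 NAND 0 = 1
t14 = t1 NAND t9 = 1 NAND 0 = 1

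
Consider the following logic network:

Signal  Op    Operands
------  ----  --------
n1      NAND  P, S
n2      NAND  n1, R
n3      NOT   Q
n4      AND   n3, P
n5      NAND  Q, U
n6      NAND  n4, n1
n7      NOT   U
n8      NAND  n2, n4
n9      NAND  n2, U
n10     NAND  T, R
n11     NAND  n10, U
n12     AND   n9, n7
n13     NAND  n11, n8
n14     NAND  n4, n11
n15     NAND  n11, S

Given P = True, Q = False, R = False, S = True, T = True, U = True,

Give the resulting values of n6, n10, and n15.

n6 = True  n10 = True  n15 = True

n1 = P NAND S = True NAND True = False
n3 = NOT Q = NOT False = True
n4 = n3 AND P = True AND True = True
n6 = n4 NAND n1 = True NAND False = True
n10 = T NAND R = True NAND False = True
n11 = n10 NAND U = True NAND True = False
n15 = n11 NAND S = False NAND True = True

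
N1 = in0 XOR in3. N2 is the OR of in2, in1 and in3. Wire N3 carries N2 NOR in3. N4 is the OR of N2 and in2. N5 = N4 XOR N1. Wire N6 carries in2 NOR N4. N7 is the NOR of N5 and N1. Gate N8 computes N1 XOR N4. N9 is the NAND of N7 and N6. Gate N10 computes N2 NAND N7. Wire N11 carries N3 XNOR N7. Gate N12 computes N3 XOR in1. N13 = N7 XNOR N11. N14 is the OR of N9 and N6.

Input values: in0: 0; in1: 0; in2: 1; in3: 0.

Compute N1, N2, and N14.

N1 = in0 XOR in3 = 0 XOR 0 = 0
N2 = in2 OR in1 OR in3 = 1 OR 0 OR 0 = 1
N4 = N2 OR in2 = 1 OR 1 = 1
N5 = N4 XOR N1 = 1 XOR 0 = 1
N6 = in2 NOR N4 = 1 NOR 1 = 0
N7 = N5 NOR N1 = 1 NOR 0 = 0
N9 = N7 NAND N6 = 0 NAND 0 = 1
N14 = N9 OR N6 = 1 OR 0 = 1

N1 = 0  N2 = 1  N14 = 1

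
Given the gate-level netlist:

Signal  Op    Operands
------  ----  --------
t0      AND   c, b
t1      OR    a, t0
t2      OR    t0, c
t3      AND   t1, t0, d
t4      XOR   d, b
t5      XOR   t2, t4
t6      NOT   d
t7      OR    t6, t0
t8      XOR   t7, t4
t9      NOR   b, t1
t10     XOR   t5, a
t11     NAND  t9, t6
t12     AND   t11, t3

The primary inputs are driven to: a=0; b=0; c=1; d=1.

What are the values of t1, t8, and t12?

t1 = 0; t8 = 1; t12 = 0

t0 = c AND b = 1 AND 0 = 0
t1 = a OR t0 = 0 OR 0 = 0
t3 = t1 AND t0 AND d = 0 AND 0 AND 1 = 0
t4 = d XOR b = 1 XOR 0 = 1
t6 = NOT d = NOT 1 = 0
t7 = t6 OR t0 = 0 OR 0 = 0
t8 = t7 XOR t4 = 0 XOR 1 = 1
t9 = b NOR t1 = 0 NOR 0 = 1
t11 = t9 NAND t6 = 1 NAND 0 = 1
t12 = t11 AND t3 = 1 AND 0 = 0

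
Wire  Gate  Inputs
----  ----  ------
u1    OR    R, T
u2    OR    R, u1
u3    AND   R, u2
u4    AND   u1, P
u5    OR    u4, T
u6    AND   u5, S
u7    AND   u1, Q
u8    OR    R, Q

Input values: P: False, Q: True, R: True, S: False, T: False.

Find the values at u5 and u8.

u5 = False, u8 = True

u1 = R OR T = True OR False = True
u4 = u1 AND P = True AND False = False
u5 = u4 OR T = False OR False = False
u8 = R OR Q = True OR True = True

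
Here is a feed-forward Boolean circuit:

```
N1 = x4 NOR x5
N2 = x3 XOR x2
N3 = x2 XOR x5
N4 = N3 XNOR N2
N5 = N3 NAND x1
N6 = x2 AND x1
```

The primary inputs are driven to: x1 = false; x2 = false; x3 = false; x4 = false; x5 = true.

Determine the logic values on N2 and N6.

N2 = false; N6 = false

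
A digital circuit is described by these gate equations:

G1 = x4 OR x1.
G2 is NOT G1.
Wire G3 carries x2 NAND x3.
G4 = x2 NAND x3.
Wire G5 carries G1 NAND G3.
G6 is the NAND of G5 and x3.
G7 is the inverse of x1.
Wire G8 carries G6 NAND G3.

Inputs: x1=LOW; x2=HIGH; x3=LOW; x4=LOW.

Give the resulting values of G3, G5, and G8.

G3 = HIGH, G5 = HIGH, G8 = LOW

G1 = x4 OR x1 = LOW OR LOW = LOW
G3 = x2 NAND x3 = HIGH NAND LOW = HIGH
G5 = G1 NAND G3 = LOW NAND HIGH = HIGH
G6 = G5 NAND x3 = HIGH NAND LOW = HIGH
G8 = G6 NAND G3 = HIGH NAND HIGH = LOW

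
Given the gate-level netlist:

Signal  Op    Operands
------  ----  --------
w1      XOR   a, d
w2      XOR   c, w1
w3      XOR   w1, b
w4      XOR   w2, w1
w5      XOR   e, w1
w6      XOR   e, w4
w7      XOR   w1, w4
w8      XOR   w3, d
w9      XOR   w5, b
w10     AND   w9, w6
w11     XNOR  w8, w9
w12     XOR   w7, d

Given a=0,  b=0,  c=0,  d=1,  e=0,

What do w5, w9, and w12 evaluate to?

w5 = 1, w9 = 1, w12 = 0

w1 = a XOR d = 0 XOR 1 = 1
w2 = c XOR w1 = 0 XOR 1 = 1
w4 = w2 XOR w1 = 1 XOR 1 = 0
w5 = e XOR w1 = 0 XOR 1 = 1
w7 = w1 XOR w4 = 1 XOR 0 = 1
w9 = w5 XOR b = 1 XOR 0 = 1
w12 = w7 XOR d = 1 XOR 1 = 0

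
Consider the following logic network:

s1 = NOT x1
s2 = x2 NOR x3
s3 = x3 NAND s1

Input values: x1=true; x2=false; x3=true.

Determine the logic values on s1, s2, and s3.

s1 = NOT x1 = NOT true = false
s2 = x2 NOR x3 = false NOR true = false
s3 = x3 NAND s1 = true NAND false = true

s1 = false, s2 = false, s3 = true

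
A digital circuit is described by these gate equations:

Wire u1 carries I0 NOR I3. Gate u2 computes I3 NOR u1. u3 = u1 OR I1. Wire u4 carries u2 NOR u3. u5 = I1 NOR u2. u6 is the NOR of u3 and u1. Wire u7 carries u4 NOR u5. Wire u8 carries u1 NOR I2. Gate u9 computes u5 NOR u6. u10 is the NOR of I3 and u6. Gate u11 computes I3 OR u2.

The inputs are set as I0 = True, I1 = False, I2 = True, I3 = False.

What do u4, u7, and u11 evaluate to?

u1 = I0 NOR I3 = True NOR False = False
u2 = I3 NOR u1 = False NOR False = True
u3 = u1 OR I1 = False OR False = False
u4 = u2 NOR u3 = True NOR False = False
u5 = I1 NOR u2 = False NOR True = False
u7 = u4 NOR u5 = False NOR False = True
u11 = I3 OR u2 = False OR True = True

u4 = False, u7 = True, u11 = True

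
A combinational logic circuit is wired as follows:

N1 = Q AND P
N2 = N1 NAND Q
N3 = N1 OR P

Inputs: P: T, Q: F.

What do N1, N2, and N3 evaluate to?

N1 = F, N2 = T, N3 = T

N1 = Q AND P = F AND T = F
N2 = N1 NAND Q = F NAND F = T
N3 = N1 OR P = F OR T = T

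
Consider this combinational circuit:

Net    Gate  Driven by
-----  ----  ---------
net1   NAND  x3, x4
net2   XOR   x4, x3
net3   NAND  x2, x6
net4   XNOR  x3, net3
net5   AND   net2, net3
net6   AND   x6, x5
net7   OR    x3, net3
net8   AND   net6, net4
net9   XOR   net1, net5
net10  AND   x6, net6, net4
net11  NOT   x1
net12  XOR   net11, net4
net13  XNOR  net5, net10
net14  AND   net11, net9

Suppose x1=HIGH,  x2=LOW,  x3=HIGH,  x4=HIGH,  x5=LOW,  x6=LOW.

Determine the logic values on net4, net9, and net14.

net4 = HIGH  net9 = LOW  net14 = LOW

net1 = x3 NAND x4 = HIGH NAND HIGH = LOW
net2 = x4 XOR x3 = HIGH XOR HIGH = LOW
net3 = x2 NAND x6 = LOW NAND LOW = HIGH
net4 = x3 XNOR net3 = HIGH XNOR HIGH = HIGH
net5 = net2 AND net3 = LOW AND HIGH = LOW
net9 = net1 XOR net5 = LOW XOR LOW = LOW
net11 = NOT x1 = NOT HIGH = LOW
net14 = net11 AND net9 = LOW AND LOW = LOW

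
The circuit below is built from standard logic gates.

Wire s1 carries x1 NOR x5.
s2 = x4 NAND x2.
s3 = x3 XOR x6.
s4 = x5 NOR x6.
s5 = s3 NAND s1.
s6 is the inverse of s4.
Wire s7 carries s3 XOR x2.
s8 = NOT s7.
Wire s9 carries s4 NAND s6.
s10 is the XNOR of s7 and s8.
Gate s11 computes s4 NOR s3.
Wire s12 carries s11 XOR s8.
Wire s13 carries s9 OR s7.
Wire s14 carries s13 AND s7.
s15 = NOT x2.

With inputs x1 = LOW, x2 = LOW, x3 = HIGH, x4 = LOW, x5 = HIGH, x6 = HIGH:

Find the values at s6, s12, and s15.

s6 = HIGH, s12 = LOW, s15 = HIGH

s3 = x3 XOR x6 = HIGH XOR HIGH = LOW
s4 = x5 NOR x6 = HIGH NOR HIGH = LOW
s6 = NOT s4 = NOT LOW = HIGH
s7 = s3 XOR x2 = LOW XOR LOW = LOW
s8 = NOT s7 = NOT LOW = HIGH
s11 = s4 NOR s3 = LOW NOR LOW = HIGH
s12 = s11 XOR s8 = HIGH XOR HIGH = LOW
s15 = NOT x2 = NOT LOW = HIGH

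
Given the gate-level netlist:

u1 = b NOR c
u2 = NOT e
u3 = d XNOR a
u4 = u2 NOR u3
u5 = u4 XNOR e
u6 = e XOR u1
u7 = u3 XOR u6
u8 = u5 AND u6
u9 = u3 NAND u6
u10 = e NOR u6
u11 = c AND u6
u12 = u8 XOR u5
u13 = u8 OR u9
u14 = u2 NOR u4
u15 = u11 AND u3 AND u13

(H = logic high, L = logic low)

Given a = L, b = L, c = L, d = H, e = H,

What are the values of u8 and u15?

u8 = L; u15 = L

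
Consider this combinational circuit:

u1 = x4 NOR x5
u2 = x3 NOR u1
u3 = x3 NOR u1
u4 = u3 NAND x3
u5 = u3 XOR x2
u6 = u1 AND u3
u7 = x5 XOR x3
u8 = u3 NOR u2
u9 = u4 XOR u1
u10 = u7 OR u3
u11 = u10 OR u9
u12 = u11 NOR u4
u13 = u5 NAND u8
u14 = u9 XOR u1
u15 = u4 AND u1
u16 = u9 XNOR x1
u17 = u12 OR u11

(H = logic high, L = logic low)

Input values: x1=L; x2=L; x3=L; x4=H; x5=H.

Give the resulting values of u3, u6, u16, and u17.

u1 = x4 NOR x5 = H NOR H = L
u3 = x3 NOR u1 = L NOR L = H
u4 = u3 NAND x3 = H NAND L = H
u6 = u1 AND u3 = L AND H = L
u7 = x5 XOR x3 = H XOR L = H
u9 = u4 XOR u1 = H XOR L = H
u10 = u7 OR u3 = H OR H = H
u11 = u10 OR u9 = H OR H = H
u12 = u11 NOR u4 = H NOR H = L
u16 = u9 XNOR x1 = H XNOR L = L
u17 = u12 OR u11 = L OR H = H

u3 = H; u6 = L; u16 = L; u17 = H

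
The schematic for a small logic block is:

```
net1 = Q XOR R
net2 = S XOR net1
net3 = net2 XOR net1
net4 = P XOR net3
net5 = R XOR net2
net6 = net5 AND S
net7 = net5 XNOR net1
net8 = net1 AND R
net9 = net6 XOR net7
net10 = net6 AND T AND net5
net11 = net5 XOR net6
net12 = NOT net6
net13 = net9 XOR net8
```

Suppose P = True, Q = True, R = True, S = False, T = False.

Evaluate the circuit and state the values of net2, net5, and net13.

net2 = False, net5 = True, net13 = False

net1 = Q XOR R = True XOR True = False
net2 = S XOR net1 = False XOR False = False
net5 = R XOR net2 = True XOR False = True
net6 = net5 AND S = True AND False = False
net7 = net5 XNOR net1 = True XNOR False = False
net8 = net1 AND R = False AND True = False
net9 = net6 XOR net7 = False XOR False = False
net13 = net9 XOR net8 = False XOR False = False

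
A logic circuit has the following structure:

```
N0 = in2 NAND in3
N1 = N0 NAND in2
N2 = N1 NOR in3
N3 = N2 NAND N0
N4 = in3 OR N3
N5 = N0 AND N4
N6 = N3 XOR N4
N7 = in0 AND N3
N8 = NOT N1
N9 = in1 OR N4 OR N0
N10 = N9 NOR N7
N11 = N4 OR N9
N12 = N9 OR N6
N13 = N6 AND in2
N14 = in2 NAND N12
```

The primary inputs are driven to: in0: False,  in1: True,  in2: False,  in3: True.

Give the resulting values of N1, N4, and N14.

N0 = in2 NAND in3 = False NAND True = True
N1 = N0 NAND in2 = True NAND False = True
N2 = N1 NOR in3 = True NOR True = False
N3 = N2 NAND N0 = False NAND True = True
N4 = in3 OR N3 = True OR True = True
N6 = N3 XOR N4 = True XOR True = False
N9 = in1 OR N4 OR N0 = True OR True OR True = True
N12 = N9 OR N6 = True OR False = True
N14 = in2 NAND N12 = False NAND True = True

N1 = True; N4 = True; N14 = True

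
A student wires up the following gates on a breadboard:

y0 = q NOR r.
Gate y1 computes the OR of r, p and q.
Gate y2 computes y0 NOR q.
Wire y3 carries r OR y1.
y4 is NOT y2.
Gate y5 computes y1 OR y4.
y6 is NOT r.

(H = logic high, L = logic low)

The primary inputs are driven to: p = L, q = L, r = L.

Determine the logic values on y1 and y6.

y1 = L; y6 = H

y1 = r OR p OR q = L OR L OR L = L
y6 = NOT r = NOT L = H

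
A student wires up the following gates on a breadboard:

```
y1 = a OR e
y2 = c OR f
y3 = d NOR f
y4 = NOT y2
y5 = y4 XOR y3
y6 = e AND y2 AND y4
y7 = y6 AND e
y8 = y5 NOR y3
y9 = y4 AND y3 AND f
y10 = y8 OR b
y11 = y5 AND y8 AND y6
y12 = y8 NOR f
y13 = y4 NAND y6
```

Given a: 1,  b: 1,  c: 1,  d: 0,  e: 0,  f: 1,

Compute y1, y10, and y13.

y1 = 1; y10 = 1; y13 = 1

y1 = a OR e = 1 OR 0 = 1
y2 = c OR f = 1 OR 1 = 1
y3 = d NOR f = 0 NOR 1 = 0
y4 = NOT y2 = NOT 1 = 0
y5 = y4 XOR y3 = 0 XOR 0 = 0
y6 = e AND y2 AND y4 = 0 AND 1 AND 0 = 0
y8 = y5 NOR y3 = 0 NOR 0 = 1
y10 = y8 OR b = 1 OR 1 = 1
y13 = y4 NAND y6 = 0 NAND 0 = 1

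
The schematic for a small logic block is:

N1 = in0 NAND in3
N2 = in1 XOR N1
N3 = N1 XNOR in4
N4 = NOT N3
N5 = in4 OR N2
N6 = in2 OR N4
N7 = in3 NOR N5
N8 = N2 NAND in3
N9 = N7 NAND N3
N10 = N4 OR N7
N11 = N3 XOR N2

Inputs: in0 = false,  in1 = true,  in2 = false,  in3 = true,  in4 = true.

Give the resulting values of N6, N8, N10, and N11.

N1 = in0 NAND in3 = false NAND true = true
N2 = in1 XOR N1 = true XOR true = false
N3 = N1 XNOR in4 = true XNOR true = true
N4 = NOT N3 = NOT true = false
N5 = in4 OR N2 = true OR false = true
N6 = in2 OR N4 = false OR false = false
N7 = in3 NOR N5 = true NOR true = false
N8 = N2 NAND in3 = false NAND true = true
N10 = N4 OR N7 = false OR false = false
N11 = N3 XOR N2 = true XOR false = true

N6 = false, N8 = true, N10 = false, N11 = true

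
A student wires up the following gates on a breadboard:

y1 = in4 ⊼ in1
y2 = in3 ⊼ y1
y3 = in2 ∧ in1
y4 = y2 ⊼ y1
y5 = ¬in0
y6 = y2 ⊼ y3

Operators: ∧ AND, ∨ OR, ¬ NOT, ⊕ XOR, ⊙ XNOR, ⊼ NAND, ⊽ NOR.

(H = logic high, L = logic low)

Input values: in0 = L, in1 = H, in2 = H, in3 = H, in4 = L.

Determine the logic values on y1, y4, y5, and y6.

y1 = in4 NAND in1 = L NAND H = H
y2 = in3 NAND y1 = H NAND H = L
y3 = in2 AND in1 = H AND H = H
y4 = y2 NAND y1 = L NAND H = H
y5 = NOT in0 = NOT L = H
y6 = y2 NAND y3 = L NAND H = H

y1 = H, y4 = H, y5 = H, y6 = H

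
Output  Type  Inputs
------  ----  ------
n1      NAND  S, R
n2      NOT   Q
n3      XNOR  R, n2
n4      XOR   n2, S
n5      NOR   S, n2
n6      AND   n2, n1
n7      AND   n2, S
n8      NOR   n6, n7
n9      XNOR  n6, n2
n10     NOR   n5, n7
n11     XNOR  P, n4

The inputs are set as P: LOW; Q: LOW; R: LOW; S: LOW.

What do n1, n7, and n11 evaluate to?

n1 = S NAND R = LOW NAND LOW = HIGH
n2 = NOT Q = NOT LOW = HIGH
n4 = n2 XOR S = HIGH XOR LOW = HIGH
n7 = n2 AND S = HIGH AND LOW = LOW
n11 = P XNOR n4 = LOW XNOR HIGH = LOW

n1 = HIGH  n7 = LOW  n11 = LOW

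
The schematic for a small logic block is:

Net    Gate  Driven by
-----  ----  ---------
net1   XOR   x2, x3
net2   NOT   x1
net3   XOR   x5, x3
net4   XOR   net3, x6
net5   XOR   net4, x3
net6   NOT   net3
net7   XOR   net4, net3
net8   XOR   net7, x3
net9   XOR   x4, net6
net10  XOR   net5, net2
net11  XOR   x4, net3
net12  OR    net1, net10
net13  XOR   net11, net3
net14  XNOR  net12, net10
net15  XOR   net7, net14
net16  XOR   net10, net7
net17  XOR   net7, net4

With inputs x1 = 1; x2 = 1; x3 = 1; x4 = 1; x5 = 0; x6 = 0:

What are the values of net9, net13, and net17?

net3 = x5 XOR x3 = 0 XOR 1 = 1
net4 = net3 XOR x6 = 1 XOR 0 = 1
net6 = NOT net3 = NOT 1 = 0
net7 = net4 XOR net3 = 1 XOR 1 = 0
net9 = x4 XOR net6 = 1 XOR 0 = 1
net11 = x4 XOR net3 = 1 XOR 1 = 0
net13 = net11 XOR net3 = 0 XOR 1 = 1
net17 = net7 XOR net4 = 0 XOR 1 = 1

net9 = 1; net13 = 1; net17 = 1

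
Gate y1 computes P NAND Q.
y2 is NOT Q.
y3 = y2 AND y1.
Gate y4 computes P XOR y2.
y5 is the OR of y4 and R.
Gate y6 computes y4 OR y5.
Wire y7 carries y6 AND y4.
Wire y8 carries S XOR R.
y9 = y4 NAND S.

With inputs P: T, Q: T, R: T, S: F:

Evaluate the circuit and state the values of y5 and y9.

y2 = NOT Q = NOT T = F
y4 = P XOR y2 = T XOR F = T
y5 = y4 OR R = T OR T = T
y9 = y4 NAND S = T NAND F = T

y5 = T, y9 = T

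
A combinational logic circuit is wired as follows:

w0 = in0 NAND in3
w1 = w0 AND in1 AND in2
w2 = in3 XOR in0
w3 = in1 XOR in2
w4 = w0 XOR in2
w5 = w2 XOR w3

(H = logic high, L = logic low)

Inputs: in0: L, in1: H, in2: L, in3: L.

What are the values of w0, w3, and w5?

w0 = H  w3 = H  w5 = H

w0 = in0 NAND in3 = L NAND L = H
w2 = in3 XOR in0 = L XOR L = L
w3 = in1 XOR in2 = H XOR L = H
w5 = w2 XOR w3 = L XOR H = H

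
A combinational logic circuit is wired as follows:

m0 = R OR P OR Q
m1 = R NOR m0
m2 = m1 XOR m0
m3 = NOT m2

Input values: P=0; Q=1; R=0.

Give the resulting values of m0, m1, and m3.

m0 = R OR P OR Q = 0 OR 0 OR 1 = 1
m1 = R NOR m0 = 0 NOR 1 = 0
m2 = m1 XOR m0 = 0 XOR 1 = 1
m3 = NOT m2 = NOT 1 = 0

m0 = 1; m1 = 0; m3 = 0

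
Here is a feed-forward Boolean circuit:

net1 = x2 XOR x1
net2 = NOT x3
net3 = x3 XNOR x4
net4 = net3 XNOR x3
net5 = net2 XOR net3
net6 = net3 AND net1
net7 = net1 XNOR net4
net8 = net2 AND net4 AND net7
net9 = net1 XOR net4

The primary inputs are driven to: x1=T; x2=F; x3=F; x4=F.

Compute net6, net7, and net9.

net6 = T; net7 = F; net9 = T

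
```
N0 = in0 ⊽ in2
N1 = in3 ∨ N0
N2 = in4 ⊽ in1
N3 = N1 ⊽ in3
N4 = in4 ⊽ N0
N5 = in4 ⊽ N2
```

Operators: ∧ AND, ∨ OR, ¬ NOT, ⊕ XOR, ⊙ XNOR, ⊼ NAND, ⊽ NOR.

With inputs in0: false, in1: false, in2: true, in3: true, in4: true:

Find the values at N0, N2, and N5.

N0 = in0 NOR in2 = false NOR true = false
N2 = in4 NOR in1 = true NOR false = false
N5 = in4 NOR N2 = true NOR false = false

N0 = false  N2 = false  N5 = false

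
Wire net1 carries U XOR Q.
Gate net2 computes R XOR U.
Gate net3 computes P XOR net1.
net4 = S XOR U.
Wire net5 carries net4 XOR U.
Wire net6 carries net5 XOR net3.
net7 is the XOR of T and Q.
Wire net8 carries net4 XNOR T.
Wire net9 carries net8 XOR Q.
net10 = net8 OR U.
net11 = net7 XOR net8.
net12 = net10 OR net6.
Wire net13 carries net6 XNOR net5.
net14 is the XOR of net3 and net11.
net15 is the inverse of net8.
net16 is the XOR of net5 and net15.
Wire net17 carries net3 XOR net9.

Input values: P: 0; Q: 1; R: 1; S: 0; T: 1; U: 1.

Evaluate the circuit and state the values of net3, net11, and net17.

net1 = U XOR Q = 1 XOR 1 = 0
net3 = P XOR net1 = 0 XOR 0 = 0
net4 = S XOR U = 0 XOR 1 = 1
net7 = T XOR Q = 1 XOR 1 = 0
net8 = net4 XNOR T = 1 XNOR 1 = 1
net9 = net8 XOR Q = 1 XOR 1 = 0
net11 = net7 XOR net8 = 0 XOR 1 = 1
net17 = net3 XOR net9 = 0 XOR 0 = 0

net3 = 0, net11 = 1, net17 = 0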